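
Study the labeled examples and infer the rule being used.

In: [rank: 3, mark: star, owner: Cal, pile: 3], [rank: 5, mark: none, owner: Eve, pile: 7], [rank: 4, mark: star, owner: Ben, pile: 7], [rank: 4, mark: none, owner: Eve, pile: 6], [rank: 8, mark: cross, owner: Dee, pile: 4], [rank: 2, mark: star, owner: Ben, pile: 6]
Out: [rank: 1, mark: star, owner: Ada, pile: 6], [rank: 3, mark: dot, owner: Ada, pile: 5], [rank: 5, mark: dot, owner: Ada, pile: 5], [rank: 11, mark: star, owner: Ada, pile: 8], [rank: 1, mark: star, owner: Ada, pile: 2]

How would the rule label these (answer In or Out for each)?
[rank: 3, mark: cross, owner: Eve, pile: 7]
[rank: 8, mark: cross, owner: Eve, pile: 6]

A rule that fits every label: owner is not Ada — true of each 'In' example, false of each 'Out' one.
[rank: 3, mark: cross, owner: Eve, pile: 7]: In (owner is Eve). [rank: 8, mark: cross, owner: Eve, pile: 6]: In (owner is Eve).

In, In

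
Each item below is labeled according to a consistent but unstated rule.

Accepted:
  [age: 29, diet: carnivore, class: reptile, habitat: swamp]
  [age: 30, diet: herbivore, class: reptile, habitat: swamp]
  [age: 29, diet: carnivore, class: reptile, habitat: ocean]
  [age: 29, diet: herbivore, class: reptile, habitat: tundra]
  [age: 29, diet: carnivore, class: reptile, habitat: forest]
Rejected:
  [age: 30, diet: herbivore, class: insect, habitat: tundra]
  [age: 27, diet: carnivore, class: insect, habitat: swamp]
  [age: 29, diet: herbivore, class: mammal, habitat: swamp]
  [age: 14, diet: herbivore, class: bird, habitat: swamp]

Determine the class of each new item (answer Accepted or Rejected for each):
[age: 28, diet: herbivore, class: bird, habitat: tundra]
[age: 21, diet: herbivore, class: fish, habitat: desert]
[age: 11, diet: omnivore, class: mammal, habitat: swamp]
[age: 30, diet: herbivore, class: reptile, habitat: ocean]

Looking at the examples, the only property every 'Accepted' case has and every 'Rejected' case lacks is: class is reptile.

Rejected, Rejected, Rejected, Accepted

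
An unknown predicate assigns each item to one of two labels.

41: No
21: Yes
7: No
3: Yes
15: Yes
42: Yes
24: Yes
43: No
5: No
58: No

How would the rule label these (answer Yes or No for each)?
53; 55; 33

No, No, Yes

The rule appears to be: multiple of 3.
53: No (53 = 3·17 + 2).
55: No (55 = 3·18 + 1).
33: Yes (33 = 3·11).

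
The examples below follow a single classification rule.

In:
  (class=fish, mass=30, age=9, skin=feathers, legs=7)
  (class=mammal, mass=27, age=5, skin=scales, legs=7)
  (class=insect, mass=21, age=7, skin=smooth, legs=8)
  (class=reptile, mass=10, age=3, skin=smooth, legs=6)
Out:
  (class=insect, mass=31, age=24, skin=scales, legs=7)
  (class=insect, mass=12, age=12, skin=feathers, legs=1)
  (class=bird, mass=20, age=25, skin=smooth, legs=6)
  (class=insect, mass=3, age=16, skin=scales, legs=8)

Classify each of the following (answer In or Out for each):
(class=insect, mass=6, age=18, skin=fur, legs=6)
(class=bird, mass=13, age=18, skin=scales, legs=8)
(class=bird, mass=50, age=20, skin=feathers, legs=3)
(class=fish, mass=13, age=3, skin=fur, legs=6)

Out, Out, Out, In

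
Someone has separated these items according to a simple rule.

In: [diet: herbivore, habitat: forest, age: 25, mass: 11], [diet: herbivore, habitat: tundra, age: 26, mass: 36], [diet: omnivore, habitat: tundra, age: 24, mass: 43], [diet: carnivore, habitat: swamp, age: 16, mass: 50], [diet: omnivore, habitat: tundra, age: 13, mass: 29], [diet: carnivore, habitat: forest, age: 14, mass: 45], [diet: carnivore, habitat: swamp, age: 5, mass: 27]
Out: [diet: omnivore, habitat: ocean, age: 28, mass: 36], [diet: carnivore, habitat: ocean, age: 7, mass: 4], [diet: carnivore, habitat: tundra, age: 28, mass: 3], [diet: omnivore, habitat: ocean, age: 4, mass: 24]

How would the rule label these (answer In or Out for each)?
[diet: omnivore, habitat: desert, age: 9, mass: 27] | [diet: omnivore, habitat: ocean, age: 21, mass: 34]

In, Out

'In' ⟺ habitat is not ocean AND age ≤ 26.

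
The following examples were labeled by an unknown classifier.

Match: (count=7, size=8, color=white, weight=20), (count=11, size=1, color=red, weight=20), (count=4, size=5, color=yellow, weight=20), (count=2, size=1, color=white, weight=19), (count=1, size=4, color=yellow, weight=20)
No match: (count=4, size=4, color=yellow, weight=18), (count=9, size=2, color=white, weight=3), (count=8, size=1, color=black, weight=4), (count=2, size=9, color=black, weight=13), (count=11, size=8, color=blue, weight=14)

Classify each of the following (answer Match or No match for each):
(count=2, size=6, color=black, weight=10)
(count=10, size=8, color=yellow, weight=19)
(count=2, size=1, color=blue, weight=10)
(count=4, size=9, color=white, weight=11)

No match, Match, No match, No match

The pattern is that an item is 'Match' exactly when: weight ≥ 19.
(count=2, size=6, color=black, weight=10): No match (weight = 10).
(count=10, size=8, color=yellow, weight=19): Match (weight = 19).
(count=2, size=1, color=blue, weight=10): No match (weight = 10).
(count=4, size=9, color=white, weight=11): No match (weight = 11).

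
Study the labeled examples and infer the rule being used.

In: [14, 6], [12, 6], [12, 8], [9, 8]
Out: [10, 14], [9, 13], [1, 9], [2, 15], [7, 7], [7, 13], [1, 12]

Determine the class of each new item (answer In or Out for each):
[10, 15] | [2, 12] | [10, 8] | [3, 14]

One predicate separates the groups cleanly: first > second.
[10, 15]: 10 < 15 — doesn't match, so Out. [2, 12]: 2 < 12 — doesn't match, so Out. [10, 8]: 10 > 8 — checks out, so In. [3, 14]: 3 < 14 — doesn't match, so Out.

Out, Out, In, Out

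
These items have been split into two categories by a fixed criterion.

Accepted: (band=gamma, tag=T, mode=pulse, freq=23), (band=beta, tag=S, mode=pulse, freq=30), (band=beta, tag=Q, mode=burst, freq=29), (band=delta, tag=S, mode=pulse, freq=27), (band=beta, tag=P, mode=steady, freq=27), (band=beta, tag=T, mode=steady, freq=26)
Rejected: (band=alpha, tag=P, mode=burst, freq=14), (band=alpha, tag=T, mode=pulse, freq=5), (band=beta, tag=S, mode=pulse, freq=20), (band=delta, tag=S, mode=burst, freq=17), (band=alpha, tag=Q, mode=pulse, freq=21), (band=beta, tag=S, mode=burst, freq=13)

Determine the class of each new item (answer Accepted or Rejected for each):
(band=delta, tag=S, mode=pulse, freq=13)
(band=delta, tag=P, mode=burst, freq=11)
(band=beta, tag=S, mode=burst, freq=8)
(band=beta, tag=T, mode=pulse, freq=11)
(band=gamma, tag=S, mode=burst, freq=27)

All 'Accepted' examples share one property — freq ≥ 23 — and every 'Rejected' example lacks it.
(band=delta, tag=S, mode=pulse, freq=13) — freq = 13, hence Rejected.
(band=delta, tag=P, mode=burst, freq=11) — freq = 11, hence Rejected.
(band=beta, tag=S, mode=burst, freq=8) — freq = 8, hence Rejected.
(band=beta, tag=T, mode=pulse, freq=11) — freq = 11, hence Rejected.
(band=gamma, tag=S, mode=burst, freq=27) — freq = 27, hence Accepted.

Rejected, Rejected, Rejected, Rejected, Accepted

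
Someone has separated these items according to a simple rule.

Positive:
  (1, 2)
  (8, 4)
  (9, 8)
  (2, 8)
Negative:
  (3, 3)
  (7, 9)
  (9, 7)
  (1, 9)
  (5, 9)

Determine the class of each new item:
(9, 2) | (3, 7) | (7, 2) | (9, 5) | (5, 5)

The distinguishing property — second is even — holds for all the 'Positive' cases and none of the 'Negative' cases.

Positive, Negative, Positive, Negative, Negative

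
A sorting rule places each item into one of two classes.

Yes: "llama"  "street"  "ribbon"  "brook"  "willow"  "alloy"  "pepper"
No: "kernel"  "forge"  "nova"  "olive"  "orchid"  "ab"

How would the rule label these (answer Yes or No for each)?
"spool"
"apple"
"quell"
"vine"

Yes, Yes, Yes, No

'Yes' ⟺ has a double letter.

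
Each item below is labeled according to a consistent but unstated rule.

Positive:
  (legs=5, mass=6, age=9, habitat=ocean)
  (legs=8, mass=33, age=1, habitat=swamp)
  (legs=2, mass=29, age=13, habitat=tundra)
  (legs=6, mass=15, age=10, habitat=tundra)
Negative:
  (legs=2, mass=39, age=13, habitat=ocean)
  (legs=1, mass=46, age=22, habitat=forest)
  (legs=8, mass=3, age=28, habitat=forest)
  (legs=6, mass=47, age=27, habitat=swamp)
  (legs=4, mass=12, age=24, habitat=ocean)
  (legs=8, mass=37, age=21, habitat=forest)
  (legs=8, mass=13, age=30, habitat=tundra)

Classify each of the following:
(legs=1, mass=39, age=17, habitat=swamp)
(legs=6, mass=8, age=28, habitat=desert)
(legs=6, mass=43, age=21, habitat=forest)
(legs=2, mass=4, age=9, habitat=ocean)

Negative, Negative, Negative, Positive

The pattern is that an item is 'Positive' exactly when: mass ≤ 33 AND age ≤ 13.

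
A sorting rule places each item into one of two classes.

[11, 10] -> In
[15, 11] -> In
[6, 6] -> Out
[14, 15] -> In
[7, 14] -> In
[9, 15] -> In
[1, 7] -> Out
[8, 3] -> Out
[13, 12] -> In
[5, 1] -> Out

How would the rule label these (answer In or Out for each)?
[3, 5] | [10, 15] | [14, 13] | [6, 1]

The common property of the 'In' items is: sum ≥ 21. No 'Out' item has it.
Out: [3, 5], since 3+5 = 8.
In: [10, 15], since 10+15 = 25.
In: [14, 13], since 14+13 = 27.
Out: [6, 1], since 6+1 = 7.

Out, In, In, Out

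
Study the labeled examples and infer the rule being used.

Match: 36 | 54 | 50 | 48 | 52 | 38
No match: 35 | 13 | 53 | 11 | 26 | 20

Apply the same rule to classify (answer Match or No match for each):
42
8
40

The simplest hypothesis consistent with all the labels is: even AND at least 35.
42: Match (42 is even, 42 ≥ 35). 8: No match (8 is even, 8 < 35). 40: Match (40 is even, 40 ≥ 35).

Match, No match, Match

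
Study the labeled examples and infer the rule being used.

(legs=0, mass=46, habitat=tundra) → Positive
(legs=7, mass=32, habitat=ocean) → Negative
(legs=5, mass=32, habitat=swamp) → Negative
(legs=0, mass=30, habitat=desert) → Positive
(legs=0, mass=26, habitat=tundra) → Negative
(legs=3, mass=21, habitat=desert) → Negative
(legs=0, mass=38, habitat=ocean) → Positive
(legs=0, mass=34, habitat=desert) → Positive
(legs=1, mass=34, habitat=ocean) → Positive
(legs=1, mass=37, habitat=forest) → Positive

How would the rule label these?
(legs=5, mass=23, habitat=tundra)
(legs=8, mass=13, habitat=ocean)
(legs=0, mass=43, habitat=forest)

Rule: mass ≥ 30 AND legs ≤ 1. This holds for each 'Positive' example and fails for each 'Negative' one.
(legs=5, mass=23, habitat=tundra) → mass = 23, legs = 5 → Negative. (legs=8, mass=13, habitat=ocean) → mass = 13, legs = 8 → Negative. (legs=0, mass=43, habitat=forest) → mass = 43, legs = 0 → Positive.

Negative, Negative, Positive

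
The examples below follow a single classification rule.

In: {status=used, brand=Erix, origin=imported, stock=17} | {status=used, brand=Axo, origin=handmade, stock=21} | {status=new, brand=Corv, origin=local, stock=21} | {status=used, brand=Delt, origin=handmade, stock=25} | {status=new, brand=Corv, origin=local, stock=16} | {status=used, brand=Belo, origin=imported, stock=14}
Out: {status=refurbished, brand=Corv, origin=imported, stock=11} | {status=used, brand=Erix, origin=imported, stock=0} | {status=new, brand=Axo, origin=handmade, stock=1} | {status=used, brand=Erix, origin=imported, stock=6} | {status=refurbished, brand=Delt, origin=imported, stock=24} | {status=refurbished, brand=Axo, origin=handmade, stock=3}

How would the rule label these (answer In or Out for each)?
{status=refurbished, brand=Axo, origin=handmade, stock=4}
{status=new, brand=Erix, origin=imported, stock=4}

Out, Out

A rule that fits every label: stock ≥ 14 AND stock ≠ 24 — true of each 'In' example, false of each 'Out' one.
{status=refurbished, brand=Axo, origin=handmade, stock=4}: Out (stock = 4).
{status=new, brand=Erix, origin=imported, stock=4}: Out (stock = 4).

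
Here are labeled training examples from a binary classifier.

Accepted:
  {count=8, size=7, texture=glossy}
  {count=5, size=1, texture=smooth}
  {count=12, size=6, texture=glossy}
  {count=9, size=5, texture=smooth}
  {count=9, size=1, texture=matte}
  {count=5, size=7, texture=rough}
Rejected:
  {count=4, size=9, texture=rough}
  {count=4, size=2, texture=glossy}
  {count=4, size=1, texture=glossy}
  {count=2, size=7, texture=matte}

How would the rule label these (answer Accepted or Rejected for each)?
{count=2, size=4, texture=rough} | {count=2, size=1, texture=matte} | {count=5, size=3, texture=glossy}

One predicate separates the groups cleanly: count ≥ 5.
{count=2, size=4, texture=rough}: Rejected (count = 2). {count=2, size=1, texture=matte}: Rejected (count = 2). {count=5, size=3, texture=glossy}: Accepted (count = 5).

Rejected, Rejected, Accepted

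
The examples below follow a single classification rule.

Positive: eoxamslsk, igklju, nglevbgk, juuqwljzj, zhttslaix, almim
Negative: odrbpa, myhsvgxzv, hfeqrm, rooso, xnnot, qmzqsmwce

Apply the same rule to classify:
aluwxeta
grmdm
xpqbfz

Every 'Positive' example satisfies: contains 'l'. None of the 'Negative' examples do.
Positive: aluwxeta, since has 'l'.
Negative: grmdm, since no 'l'.
Negative: xpqbfz, since no 'l'.

Positive, Negative, Negative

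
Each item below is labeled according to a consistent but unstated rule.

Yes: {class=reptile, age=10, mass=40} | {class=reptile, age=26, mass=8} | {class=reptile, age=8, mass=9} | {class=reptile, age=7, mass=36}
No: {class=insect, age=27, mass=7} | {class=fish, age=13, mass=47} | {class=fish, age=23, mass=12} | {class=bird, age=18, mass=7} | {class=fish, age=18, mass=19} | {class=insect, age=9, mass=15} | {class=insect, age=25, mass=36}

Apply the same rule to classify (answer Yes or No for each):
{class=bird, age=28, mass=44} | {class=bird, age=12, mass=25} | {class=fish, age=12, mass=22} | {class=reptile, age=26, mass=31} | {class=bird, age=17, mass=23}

No, No, No, Yes, No

The rule appears to be: class is reptile.
{class=bird, age=28, mass=44} → class is bird → No.
{class=bird, age=12, mass=25} → class is bird → No.
{class=fish, age=12, mass=22} → class is fish → No.
{class=reptile, age=26, mass=31} → class is reptile → Yes.
{class=bird, age=17, mass=23} → class is bird → No.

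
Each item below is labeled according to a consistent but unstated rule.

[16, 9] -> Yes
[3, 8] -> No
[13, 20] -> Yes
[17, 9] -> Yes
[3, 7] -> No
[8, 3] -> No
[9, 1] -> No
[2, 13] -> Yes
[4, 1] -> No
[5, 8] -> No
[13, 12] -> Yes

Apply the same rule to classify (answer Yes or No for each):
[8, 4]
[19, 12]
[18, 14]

No, Yes, Yes

The rule appears to be: sum ≥ 15.
[8, 4]: No (8+4 = 12). [19, 12]: Yes (19+12 = 31). [18, 14]: Yes (18+14 = 32).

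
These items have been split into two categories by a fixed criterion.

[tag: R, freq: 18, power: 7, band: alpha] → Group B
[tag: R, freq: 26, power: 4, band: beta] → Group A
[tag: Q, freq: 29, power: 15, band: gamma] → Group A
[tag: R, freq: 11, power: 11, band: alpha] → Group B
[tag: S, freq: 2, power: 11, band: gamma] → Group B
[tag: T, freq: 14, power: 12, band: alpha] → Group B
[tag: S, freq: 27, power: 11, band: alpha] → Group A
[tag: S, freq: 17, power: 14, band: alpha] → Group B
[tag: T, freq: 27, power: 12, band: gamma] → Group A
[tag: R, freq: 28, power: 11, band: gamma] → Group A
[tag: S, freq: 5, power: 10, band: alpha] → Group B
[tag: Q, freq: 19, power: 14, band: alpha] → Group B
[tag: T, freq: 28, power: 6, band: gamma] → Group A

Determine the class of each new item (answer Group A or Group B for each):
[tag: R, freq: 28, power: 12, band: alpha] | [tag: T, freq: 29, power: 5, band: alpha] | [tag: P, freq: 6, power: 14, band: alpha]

The classifier is using: freq ≥ 26.

Group A, Group A, Group B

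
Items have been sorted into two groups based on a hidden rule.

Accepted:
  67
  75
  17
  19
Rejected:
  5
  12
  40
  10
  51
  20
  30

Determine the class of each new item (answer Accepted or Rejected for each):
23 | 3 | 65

Every 'Accepted' example satisfies: digit sum ≥ 7. None of the 'Rejected' examples do.
23: Rejected (digit sum 2+3 = 5).
3: Rejected (digit sum 3).
65: Accepted (digit sum 6+5 = 11).

Rejected, Rejected, Accepted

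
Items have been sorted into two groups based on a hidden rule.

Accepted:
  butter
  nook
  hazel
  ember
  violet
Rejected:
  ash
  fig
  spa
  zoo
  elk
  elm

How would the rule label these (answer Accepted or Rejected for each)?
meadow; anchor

One predicate separates the groups cleanly: length ≥ 4.
meadow: length 6 — matches, so Accepted.
anchor: length 6 — matches, so Accepted.

Accepted, Accepted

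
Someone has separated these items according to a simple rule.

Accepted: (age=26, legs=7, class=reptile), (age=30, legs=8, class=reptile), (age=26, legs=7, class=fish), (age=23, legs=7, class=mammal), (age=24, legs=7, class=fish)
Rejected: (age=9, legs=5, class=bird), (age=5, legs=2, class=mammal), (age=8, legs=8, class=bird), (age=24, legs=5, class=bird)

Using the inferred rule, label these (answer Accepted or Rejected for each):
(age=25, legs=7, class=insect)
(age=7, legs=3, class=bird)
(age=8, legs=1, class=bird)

Accepted, Rejected, Rejected

The rule appears to be: age ≥ 9 AND legs ≥ 7.
Accepted: (age=25, legs=7, class=insect), since age = 25, legs = 7.
Rejected: (age=7, legs=3, class=bird), since age = 7, legs = 3.
Rejected: (age=8, legs=1, class=bird), since age = 8, legs = 1.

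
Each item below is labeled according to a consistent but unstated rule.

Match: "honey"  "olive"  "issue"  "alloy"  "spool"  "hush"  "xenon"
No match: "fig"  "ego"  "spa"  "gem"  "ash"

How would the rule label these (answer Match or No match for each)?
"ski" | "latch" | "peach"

No match, Match, Match

The pattern is that an item is 'Match' exactly when: length ≥ 4.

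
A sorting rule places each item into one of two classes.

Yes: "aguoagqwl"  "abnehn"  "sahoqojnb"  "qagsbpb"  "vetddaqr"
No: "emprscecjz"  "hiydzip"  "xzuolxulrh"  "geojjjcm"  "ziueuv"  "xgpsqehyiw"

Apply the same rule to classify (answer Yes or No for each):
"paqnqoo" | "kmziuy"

Yes, No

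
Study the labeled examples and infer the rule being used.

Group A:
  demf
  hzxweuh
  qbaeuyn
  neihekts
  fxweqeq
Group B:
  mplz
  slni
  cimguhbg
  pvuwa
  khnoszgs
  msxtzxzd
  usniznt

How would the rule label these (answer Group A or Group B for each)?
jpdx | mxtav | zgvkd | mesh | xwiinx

Group B, Group B, Group B, Group A, Group B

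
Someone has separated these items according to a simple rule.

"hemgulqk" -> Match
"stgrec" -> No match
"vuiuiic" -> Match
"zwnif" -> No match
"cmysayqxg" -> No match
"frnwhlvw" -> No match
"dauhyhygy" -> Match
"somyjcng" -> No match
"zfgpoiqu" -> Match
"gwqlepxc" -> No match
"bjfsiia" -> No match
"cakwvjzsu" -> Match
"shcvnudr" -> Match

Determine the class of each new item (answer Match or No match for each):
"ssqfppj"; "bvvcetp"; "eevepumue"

No match, No match, Match

Rule: contains 'u'. This holds for each 'Match' example and fails for each 'No match' one.
"ssqfppj" — no 'u', hence No match.
"bvvcetp" — no 'u', hence No match.
"eevepumue" — has 'u', hence Match.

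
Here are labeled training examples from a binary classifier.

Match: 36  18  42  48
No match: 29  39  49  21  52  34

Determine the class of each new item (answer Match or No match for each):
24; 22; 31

Every 'Match' example satisfies: multiple of 6. None of the 'No match' examples do.
Match: 24, since 24 = 6·4.
No match: 22, since 22 = 6·3 + 4.
No match: 31, since 31 = 6·5 + 1.

Match, No match, No match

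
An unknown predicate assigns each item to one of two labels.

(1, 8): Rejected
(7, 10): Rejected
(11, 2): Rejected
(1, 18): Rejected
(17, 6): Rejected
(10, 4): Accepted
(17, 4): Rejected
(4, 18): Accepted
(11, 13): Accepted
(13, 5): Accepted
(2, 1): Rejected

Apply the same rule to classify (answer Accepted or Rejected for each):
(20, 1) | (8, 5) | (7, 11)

Rejected, Rejected, Accepted

The classifier is using: sum is even.
(20, 1) — 20+1 = 21, hence Rejected. (8, 5) — 8+5 = 13, hence Rejected. (7, 11) — 7+11 = 18, hence Accepted.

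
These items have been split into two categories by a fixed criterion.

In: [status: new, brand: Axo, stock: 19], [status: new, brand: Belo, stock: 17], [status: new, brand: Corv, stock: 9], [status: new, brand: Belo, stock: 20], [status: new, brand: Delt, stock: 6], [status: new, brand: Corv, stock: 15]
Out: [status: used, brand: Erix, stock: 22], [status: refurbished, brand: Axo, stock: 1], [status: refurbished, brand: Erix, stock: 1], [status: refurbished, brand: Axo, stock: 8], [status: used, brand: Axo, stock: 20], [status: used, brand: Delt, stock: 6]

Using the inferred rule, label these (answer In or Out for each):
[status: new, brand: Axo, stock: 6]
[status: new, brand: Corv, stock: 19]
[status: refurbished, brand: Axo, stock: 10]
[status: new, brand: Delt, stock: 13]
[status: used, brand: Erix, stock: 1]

The pattern is that an item is 'In' exactly when: status is new.
[status: new, brand: Axo, stock: 6]: status is new, matches → In.
[status: new, brand: Corv, stock: 19]: status is new, matches → In.
[status: refurbished, brand: Axo, stock: 10]: status is refurbished, lacks this property → Out.
[status: new, brand: Delt, stock: 13]: status is new, matches → In.
[status: used, brand: Erix, stock: 1]: status is used, lacks this property → Out.

In, In, Out, In, Out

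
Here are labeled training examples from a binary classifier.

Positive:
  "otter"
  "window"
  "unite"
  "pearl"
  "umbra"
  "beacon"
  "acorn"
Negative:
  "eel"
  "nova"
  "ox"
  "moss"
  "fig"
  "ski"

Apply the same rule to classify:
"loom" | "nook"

Negative, Negative

The common property of the 'Positive' items is: length ≥ 5. No 'Negative' item has it.
"loom": length 4 — fails this test, so Negative.
"nook": length 4 — fails this test, so Negative.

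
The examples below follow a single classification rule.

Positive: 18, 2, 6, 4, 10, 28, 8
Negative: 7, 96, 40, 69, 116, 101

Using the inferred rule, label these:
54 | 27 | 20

Negative, Negative, Positive

The rule appears to be: even AND at most 28.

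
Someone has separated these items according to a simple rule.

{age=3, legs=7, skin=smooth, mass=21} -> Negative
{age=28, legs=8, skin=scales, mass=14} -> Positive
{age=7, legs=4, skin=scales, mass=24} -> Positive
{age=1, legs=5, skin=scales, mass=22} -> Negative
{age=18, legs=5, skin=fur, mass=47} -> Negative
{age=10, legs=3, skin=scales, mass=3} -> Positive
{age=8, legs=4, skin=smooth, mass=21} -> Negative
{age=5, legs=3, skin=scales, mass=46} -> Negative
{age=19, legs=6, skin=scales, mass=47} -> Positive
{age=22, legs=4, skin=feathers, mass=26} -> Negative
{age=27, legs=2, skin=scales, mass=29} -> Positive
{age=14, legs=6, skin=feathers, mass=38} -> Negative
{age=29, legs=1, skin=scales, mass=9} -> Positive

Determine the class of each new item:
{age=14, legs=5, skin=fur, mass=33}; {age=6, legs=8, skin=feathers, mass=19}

The pattern is that an item is 'Positive' exactly when: skin is scales AND age ≥ 7.
{age=14, legs=5, skin=fur, mass=33}: skin is fur, age = 14 — doesn't match, so Negative. {age=6, legs=8, skin=feathers, mass=19}: skin is feathers, age = 6 — doesn't match, so Negative.

Negative, Negative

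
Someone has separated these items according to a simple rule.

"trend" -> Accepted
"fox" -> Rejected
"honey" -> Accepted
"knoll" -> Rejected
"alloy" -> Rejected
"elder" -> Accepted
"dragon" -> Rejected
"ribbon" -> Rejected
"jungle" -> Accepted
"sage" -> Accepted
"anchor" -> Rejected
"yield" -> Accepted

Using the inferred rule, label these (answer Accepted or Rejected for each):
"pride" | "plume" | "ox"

Accepted, Accepted, Rejected

Every 'Accepted' example satisfies: contains 'e'. None of the 'Rejected' examples do.
"pride": has 'e' — checks out, so Accepted.
"plume": has 'e' — checks out, so Accepted.
"ox": no 'e' — doesn't match, so Rejected.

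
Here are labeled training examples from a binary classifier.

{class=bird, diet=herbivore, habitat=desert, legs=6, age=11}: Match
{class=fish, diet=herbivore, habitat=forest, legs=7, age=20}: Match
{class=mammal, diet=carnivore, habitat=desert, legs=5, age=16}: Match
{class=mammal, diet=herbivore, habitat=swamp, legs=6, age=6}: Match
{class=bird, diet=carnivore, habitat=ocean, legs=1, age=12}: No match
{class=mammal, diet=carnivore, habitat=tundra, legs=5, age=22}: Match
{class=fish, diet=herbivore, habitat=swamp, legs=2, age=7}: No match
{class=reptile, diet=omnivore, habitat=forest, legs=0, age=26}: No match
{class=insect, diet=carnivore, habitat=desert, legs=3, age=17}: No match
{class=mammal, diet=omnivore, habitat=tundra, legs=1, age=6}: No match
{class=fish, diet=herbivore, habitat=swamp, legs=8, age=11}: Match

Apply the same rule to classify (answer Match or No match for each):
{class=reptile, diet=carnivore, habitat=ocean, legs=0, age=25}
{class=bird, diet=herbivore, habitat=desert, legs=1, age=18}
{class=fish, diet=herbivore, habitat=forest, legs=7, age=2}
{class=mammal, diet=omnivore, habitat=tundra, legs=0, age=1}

No match, No match, Match, No match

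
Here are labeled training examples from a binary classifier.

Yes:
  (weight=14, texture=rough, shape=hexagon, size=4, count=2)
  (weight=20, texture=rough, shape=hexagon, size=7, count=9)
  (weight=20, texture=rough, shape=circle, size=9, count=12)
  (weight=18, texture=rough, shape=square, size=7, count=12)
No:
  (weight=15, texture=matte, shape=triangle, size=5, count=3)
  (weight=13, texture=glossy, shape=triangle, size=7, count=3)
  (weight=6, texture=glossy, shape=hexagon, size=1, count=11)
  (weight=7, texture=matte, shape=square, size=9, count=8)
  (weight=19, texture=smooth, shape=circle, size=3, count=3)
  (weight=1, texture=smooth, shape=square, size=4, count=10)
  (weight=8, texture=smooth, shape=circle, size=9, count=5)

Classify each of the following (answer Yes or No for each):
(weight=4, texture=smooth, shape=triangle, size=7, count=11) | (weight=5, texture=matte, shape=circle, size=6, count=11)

A rule that fits every label: texture is rough — true of each 'Yes' example, false of each 'No' one.

No, No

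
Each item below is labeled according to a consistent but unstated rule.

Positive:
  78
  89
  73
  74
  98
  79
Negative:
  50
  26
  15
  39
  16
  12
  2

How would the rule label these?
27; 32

Negative, Negative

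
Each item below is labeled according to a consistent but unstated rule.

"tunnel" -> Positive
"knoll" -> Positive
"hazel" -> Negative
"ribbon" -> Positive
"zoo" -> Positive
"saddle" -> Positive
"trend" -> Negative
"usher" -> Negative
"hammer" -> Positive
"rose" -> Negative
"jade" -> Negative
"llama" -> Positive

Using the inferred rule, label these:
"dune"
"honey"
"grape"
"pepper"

Negative, Negative, Negative, Positive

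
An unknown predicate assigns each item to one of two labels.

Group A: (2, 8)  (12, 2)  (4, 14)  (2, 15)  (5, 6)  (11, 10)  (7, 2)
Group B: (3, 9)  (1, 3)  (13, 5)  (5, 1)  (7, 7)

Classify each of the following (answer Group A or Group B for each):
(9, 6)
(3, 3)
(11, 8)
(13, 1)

Group A, Group B, Group A, Group B

'Group A' ⟺ product is even.
(9, 6) — 9·6 = 54, hence Group A.
(3, 3) — 3·3 = 9, hence Group B.
(11, 8) — 11·8 = 88, hence Group A.
(13, 1) — 13·1 = 13, hence Group B.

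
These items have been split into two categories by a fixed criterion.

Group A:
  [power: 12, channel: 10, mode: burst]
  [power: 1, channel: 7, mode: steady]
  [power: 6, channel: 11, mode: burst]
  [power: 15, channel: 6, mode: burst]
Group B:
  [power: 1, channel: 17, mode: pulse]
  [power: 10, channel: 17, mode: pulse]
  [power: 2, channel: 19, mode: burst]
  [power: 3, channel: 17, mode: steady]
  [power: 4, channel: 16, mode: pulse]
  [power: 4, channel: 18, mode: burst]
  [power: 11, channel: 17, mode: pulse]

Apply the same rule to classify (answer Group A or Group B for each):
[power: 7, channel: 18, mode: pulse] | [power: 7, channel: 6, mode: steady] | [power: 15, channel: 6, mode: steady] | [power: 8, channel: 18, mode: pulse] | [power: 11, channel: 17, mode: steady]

Group B, Group A, Group A, Group B, Group B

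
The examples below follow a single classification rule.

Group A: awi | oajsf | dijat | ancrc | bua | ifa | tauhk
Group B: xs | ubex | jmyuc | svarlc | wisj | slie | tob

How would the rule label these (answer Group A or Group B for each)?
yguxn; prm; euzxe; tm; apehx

Group B, Group B, Group B, Group B, Group A

The common property of the 'Group A' items is: odd length AND contains 'a'. No 'Group B' item has it.
yguxn → length 5, no 'a' → Group B.
prm → length 3, no 'a' → Group B.
euzxe → length 5, no 'a' → Group B.
tm → length 2, no 'a' → Group B.
apehx → length 5, has 'a' → Group A.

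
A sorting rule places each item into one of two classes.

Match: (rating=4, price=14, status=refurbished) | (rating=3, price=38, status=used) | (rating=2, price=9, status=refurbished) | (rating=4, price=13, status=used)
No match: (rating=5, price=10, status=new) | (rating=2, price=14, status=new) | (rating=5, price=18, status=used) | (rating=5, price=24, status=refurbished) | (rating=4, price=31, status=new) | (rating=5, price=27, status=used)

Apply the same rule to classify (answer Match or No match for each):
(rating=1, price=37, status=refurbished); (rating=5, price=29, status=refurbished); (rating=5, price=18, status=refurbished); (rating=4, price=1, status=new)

Match, No match, No match, No match

All 'Match' examples share one property — status is not new AND rating ≤ 4 — and every 'No match' example lacks it.
Match: (rating=1, price=37, status=refurbished), since status is refurbished, rating = 1. No match: (rating=5, price=29, status=refurbished), since status is refurbished, rating = 5. No match: (rating=5, price=18, status=refurbished), since status is refurbished, rating = 5. No match: (rating=4, price=1, status=new), since status is new, rating = 4.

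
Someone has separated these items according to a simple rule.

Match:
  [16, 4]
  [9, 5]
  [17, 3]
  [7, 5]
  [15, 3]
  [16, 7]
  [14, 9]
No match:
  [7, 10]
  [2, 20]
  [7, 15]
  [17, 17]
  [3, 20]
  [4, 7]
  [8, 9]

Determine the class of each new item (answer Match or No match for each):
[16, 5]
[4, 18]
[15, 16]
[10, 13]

Match, No match, No match, No match

Rule: first > second. This holds for each 'Match' example and fails for each 'No match' one.
[16, 5] → 16 > 5 → Match. [4, 18] → 4 < 18 → No match. [15, 16] → 15 < 16 → No match. [10, 13] → 10 < 13 → No match.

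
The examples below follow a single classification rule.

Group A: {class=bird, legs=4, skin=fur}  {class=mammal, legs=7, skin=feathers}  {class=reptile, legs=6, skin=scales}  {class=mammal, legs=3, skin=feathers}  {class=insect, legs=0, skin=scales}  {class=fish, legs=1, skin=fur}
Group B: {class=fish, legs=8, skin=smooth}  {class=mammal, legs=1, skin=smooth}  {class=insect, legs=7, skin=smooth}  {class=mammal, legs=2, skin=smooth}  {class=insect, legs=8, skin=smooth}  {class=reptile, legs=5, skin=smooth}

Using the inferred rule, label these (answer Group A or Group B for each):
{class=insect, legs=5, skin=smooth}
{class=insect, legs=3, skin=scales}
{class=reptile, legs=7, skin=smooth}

Group B, Group A, Group B

The simplest hypothesis consistent with all the labels is: skin is not smooth.
Group B: {class=insect, legs=5, skin=smooth}, since skin is smooth. Group A: {class=insect, legs=3, skin=scales}, since skin is scales. Group B: {class=reptile, legs=7, skin=smooth}, since skin is smooth.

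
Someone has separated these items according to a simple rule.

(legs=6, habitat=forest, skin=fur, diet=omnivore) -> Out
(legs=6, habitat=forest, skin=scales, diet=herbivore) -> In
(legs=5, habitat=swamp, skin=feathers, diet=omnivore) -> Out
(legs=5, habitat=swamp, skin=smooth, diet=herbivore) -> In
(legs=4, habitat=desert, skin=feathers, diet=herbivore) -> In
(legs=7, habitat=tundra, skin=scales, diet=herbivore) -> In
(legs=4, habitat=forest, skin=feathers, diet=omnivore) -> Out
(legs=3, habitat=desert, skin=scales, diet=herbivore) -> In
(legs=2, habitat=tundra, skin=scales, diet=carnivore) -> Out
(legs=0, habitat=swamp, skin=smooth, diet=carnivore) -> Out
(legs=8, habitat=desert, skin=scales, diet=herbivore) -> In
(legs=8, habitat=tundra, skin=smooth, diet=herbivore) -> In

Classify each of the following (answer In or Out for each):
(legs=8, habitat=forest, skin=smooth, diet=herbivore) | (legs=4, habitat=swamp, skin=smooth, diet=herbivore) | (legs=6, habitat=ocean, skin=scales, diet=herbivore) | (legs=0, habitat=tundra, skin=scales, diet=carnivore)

In, In, In, Out

Comparing the two groups points to one rule — diet is herbivore.
In: (legs=8, habitat=forest, skin=smooth, diet=herbivore), since diet is herbivore.
In: (legs=4, habitat=swamp, skin=smooth, diet=herbivore), since diet is herbivore.
In: (legs=6, habitat=ocean, skin=scales, diet=herbivore), since diet is herbivore.
Out: (legs=0, habitat=tundra, skin=scales, diet=carnivore), since diet is carnivore.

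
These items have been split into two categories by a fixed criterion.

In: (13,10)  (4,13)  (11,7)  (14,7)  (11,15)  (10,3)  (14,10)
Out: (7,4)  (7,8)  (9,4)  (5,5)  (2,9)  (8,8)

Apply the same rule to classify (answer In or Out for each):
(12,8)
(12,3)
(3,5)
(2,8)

In, In, Out, Out

Every 'In' example satisfies: max ≥ 10. None of the 'Out' examples do.
(12,8) — max 12, hence In.
(12,3) — max 12, hence In.
(3,5) — max 5, hence Out.
(2,8) — max 8, hence Out.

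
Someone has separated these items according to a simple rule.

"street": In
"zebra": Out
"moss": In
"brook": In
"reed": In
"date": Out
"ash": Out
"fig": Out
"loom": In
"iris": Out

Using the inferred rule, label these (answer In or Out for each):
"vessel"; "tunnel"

The simplest hypothesis consistent with all the labels is: has a double letter.
"vessel" → 'ss' doubled → In. "tunnel" → 'nn' doubled → In.

In, In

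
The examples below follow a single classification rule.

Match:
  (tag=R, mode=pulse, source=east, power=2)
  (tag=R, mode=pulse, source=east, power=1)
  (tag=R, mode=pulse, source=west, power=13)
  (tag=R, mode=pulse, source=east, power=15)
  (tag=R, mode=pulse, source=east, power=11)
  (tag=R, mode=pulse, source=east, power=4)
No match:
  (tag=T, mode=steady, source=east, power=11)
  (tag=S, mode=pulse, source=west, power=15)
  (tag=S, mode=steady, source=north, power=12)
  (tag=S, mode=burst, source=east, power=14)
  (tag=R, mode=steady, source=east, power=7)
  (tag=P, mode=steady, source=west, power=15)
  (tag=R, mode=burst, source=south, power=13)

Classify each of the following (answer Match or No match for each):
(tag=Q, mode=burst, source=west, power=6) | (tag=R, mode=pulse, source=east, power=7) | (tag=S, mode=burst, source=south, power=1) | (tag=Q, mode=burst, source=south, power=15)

The pattern is that an item is 'Match' exactly when: mode is pulse AND tag is R.
(tag=Q, mode=burst, source=west, power=6): No match (mode is burst, tag is Q).
(tag=R, mode=pulse, source=east, power=7): Match (mode is pulse, tag is R).
(tag=S, mode=burst, source=south, power=1): No match (mode is burst, tag is S).
(tag=Q, mode=burst, source=south, power=15): No match (mode is burst, tag is Q).

No match, Match, No match, No match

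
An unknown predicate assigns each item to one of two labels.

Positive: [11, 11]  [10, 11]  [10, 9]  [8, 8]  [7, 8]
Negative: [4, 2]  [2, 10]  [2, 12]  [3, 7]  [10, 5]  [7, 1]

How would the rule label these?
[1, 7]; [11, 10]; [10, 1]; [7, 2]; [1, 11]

Rule: min ≥ 7. This holds for each 'Positive' example and fails for each 'Negative' one.
[1, 7]: min 1 — doesn't qualify, so Negative. [11, 10]: min 10 — meets the rule, so Positive. [10, 1]: min 1 — doesn't qualify, so Negative. [7, 2]: min 2 — doesn't qualify, so Negative. [1, 11]: min 1 — doesn't qualify, so Negative.

Negative, Positive, Negative, Negative, Negative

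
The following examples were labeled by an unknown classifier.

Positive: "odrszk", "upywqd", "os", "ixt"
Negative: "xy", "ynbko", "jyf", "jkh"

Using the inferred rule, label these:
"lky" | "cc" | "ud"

The pattern is that an item is 'Positive' exactly when: starts with a vowel.
"lky": starts with 'l' — doesn't qualify, so Negative.
"cc": starts with 'c' — doesn't qualify, so Negative.
"ud": starts with 'u' — fits, so Positive.

Negative, Negative, Positive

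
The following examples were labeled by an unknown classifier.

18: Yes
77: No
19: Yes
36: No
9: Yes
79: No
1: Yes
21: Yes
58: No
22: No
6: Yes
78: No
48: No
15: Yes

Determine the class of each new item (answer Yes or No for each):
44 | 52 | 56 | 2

No, No, No, Yes

The classifier is using: at most 21.
44 → 44 > 21 → No. 52 → 52 > 21 → No. 56 → 56 > 21 → No. 2 → 2 ≤ 21 → Yes.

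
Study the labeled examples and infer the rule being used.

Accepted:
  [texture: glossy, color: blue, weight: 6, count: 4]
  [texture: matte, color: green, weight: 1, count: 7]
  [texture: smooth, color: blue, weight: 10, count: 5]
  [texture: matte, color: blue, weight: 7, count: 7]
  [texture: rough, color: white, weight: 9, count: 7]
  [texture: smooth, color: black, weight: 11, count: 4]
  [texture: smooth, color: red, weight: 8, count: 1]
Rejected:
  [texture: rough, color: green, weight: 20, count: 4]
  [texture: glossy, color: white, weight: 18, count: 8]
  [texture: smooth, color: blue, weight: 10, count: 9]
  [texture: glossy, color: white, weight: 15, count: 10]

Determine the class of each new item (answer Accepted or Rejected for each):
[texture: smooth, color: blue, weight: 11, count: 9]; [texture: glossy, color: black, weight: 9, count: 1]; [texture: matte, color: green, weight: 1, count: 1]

Every 'Accepted' example satisfies: count ≤ 7 AND weight ≤ 11. None of the 'Rejected' examples do.
[texture: smooth, color: blue, weight: 11, count: 9]: count = 9, weight = 11, doesn't qualify → Rejected.
[texture: glossy, color: black, weight: 9, count: 1]: count = 1, weight = 9, checks out → Accepted.
[texture: matte, color: green, weight: 1, count: 1]: count = 1, weight = 1, checks out → Accepted.

Rejected, Accepted, Accepted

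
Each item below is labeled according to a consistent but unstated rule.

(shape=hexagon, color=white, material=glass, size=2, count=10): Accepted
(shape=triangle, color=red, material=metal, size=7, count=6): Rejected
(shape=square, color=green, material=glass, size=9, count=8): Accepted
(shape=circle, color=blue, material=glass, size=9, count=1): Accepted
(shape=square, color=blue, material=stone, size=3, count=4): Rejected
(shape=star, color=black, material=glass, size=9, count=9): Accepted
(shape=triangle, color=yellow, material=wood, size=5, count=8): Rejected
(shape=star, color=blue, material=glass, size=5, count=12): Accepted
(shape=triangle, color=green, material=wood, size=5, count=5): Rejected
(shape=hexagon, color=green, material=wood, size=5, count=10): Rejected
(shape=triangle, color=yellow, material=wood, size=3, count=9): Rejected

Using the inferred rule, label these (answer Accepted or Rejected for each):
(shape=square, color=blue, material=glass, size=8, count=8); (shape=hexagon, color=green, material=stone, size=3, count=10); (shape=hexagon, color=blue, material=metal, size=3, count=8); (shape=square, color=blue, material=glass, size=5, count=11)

Accepted, Rejected, Rejected, Accepted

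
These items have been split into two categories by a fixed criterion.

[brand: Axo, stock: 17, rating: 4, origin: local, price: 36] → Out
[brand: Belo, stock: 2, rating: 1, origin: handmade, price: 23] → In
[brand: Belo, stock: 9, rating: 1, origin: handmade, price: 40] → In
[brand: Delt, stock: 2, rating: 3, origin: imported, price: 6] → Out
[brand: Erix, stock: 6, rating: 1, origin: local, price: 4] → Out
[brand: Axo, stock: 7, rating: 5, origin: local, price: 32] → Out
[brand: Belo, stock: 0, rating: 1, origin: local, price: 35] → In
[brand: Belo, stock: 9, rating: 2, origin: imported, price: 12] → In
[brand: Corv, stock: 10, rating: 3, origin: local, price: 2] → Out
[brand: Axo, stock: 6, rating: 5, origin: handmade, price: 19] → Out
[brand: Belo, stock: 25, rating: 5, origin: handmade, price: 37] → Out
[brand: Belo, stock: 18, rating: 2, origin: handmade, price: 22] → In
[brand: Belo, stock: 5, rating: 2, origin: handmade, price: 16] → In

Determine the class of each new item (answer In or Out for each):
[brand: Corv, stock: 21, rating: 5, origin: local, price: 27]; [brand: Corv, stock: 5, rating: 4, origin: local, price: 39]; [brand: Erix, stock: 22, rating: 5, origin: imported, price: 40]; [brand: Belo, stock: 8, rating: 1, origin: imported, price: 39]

One predicate separates the groups cleanly: brand is Belo AND rating ≤ 2.
Out: [brand: Corv, stock: 21, rating: 5, origin: local, price: 27], since brand is Corv, rating = 5. Out: [brand: Corv, stock: 5, rating: 4, origin: local, price: 39], since brand is Corv, rating = 4. Out: [brand: Erix, stock: 22, rating: 5, origin: imported, price: 40], since brand is Erix, rating = 5. In: [brand: Belo, stock: 8, rating: 1, origin: imported, price: 39], since brand is Belo, rating = 1.

Out, Out, Out, In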